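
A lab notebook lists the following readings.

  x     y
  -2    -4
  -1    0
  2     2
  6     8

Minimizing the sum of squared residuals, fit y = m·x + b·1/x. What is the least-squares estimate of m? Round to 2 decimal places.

m = 1.41

Compute the Gram sums: Σx·x = 45, Σx·1/x = 4, Σ1/x·1/x = 55/36.
Moment sums: Σx·y = 60, Σ1/x·y = 13/3.
Normal equations: [[45, 4]; [4, 55/36]]·[m, b]ᵀ = [60, 13/3]ᵀ.
Δ = 45·(55/36) − 4² = 211/4.
m = (60·(55/36) − 4·(13/3))/(211/4) = 892/633; b = (45·(13/3) − 4·60)/(211/4) = -180/211.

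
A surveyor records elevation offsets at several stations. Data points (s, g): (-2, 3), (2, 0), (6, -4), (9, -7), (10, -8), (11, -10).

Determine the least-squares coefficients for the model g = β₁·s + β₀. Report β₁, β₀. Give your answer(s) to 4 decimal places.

With design matrix A, AᵀA = [[346, 36]; [36, 6]] and Aᵀg = [-283, -26]ᵀ.
Eliminating β₀: 6·(row 1) − 36·(row 2) gives 780·β₁ = 6·(-283) − 36·(-26) = -762, so β₁ = -127/130.
Then β₀ = ((-26) − 36·(-127/130))/6 = 298/195.

β₁ = -0.9769, β₀ = 1.5282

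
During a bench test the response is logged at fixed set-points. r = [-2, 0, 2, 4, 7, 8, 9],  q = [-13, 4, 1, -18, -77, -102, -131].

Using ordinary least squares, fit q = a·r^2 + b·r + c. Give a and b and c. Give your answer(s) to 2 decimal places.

a = -2.00, b = 2.99, c = 2.28

With design matrix X, XᵀX = [[13346, 1648, 218]; [1648, 218, 28]; [218, 28, 7]] and Xᵀq = [-21248, -2578, -336]ᵀ.
Solving the 3×3 system (Gaussian elimination) gives a = -108220/54163, b = 161713/54163, c = 123604/54163.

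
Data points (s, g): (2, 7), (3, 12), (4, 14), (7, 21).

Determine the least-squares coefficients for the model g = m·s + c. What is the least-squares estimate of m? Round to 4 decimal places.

m = 2.6429

Sums needed: Σs·s = 78, Σs = 16, Σ1 = 4.
For Xᵀg: Σs·g = 253, Σg = 54.
Determinant 78·4 − 16² = 56.
m = (253·4 − 16·54)/56 = 37/14; c = (78·54 − 16·253)/56 = 41/14.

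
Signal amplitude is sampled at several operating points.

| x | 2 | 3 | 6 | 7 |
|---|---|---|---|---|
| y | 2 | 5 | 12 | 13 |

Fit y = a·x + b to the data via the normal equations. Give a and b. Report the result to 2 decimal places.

a = 2.24, b = -2.06

Entries of MᵀM: Σx·x = 98, Σx = 18, Σ1 = 4.
And Σx·y = 182, Σy = 32.
Determinant 98·4 − 18² = 68.
a = (182·4 − 18·32)/68 = 38/17; b = (98·32 − 18·182)/68 = -35/17.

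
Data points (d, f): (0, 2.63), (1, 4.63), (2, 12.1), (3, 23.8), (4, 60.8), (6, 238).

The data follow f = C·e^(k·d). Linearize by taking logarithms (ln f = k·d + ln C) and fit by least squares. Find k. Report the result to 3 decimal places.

k = 0.771

Linearized form: ln f = k·d + ln C. From the 6 transformed points,
Σd = 16.0000, Σ(d)² = 66.0000, Σln f = 17.7423, Σd·ln f = 65.2920.
Normal system: [[66.0000, 16.0000]; [16.0000, 6]]·[k, ln C]ᵀ = [65.2920, 17.7423]ᵀ.
Slope k = (n·Σd·ln f − Σd·Σln f)/(n·Σ(d)² − (Σd)²) = (6·65.2920 − 16.0000·17.7423)/140.0000 = 0.77054; ln C = (Σln f − k·Σd)/n = 0.90228.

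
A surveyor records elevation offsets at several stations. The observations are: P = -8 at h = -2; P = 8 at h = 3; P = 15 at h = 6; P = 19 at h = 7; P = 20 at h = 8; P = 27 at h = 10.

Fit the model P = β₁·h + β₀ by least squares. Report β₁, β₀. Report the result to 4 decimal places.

β₁ = 2.8577, β₀ = -1.7409

The normal system AᵀA·[β₁, β₀]ᵀ = AᵀP is [[262, 32]; [32, 6]]·[β₁, β₀]ᵀ = [693, 81]ᵀ.
Eliminating β₀: 6·(row 1) − 32·(row 2) gives 548·β₁ = 6·693 − 32·81 = 1566, so β₁ = 783/274.
Then β₀ = (81 − 32·(783/274))/6 = -477/274.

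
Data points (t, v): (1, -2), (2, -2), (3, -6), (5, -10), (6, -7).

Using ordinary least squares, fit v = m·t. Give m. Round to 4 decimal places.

m = -1.5467

From the data, Σt·t = 75.
And Σt·v = -116.
Normal equations: [[75]]·[m]ᵀ = [-116]ᵀ.
m = (-116)/75 = -1.54667.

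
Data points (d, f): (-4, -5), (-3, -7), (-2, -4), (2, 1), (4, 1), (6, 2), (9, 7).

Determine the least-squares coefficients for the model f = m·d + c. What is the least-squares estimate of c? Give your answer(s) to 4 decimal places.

c = -2.3477

With design matrix A, AᵀA = [[166, 12]; [12, 7]] and Aᵀf = [130, -5]ᵀ.
Δ = 166·7 − 12² = 1018.
m = (130·7 − 12·(-5))/1018 = 485/509; c = (166·(-5) − 12·130)/1018 = -1195/509.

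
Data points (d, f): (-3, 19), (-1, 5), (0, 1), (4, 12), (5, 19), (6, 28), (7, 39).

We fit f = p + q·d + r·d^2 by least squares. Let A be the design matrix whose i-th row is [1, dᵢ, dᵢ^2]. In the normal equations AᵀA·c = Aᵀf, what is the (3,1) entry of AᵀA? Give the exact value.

136

Row 3 ↔ basis d^2, column 1 ↔ basis 1, so (AᵀA)_{3,1} = Σᵢ d^2 = (9)·(1) + (1)·(1) + (0)·(1) + (16)·(1) + (25)·(1) + (36)·(1) + (49)·(1) = 136.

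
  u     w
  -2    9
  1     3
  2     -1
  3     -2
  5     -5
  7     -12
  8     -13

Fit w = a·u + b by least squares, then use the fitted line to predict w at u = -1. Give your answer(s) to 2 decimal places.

Forming MᵀM = [[156, 24]; [24, 7]] and Mᵀw = [-236, -21]ᵀ gives MᵀM·[a, b]ᵀ = Mᵀw.
det = 156·7 − 24² = 516.
a = ((-236)·7 − 24·(-21))/516 = -287/129; b = (156·(-21) − 24·(-236))/516 = 199/43.
At u = -1: ŵ = (-287/129)·(-1) + (199/43)·(1) = 884/129.

ŵ = 6.85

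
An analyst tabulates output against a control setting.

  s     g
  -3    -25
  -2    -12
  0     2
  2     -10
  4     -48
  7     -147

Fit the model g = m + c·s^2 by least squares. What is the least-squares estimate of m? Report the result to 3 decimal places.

The normal system XᵀX·[m, c]ᵀ = Xᵀg is [[6, 82]; [82, 2770]]·[m, c]ᵀ = [-240, -8284]ᵀ.
det = 6·2770 − 82² = 9896.
m = ((-240)·2770 − 82·(-8284))/9896 = 1811/1237; c = (6·(-8284) − 82·(-240))/9896 = -3753/1237.

m = 1.464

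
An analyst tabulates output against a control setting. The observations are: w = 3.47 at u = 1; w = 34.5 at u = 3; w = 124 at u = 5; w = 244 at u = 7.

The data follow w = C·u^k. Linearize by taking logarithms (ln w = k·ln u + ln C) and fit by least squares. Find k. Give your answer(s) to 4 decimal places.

With ln wᵢ as the transformed response and ln uᵢ as the regressor:
Σln u = 4.6540, Σ(ln u)² = 7.5838, Σln w = 15.1026, Σln u·ln w = 22.3451.
Equations: 7.5838·k + 4.6540·ln C = 22.3451;  4.6540·k + 4·ln C = 15.1026.
Δ = 7.5838·4 − (4.6540)² = 8.6759; k = (22.3451·4 − 4.6540·15.1026)/8.6759 = 2.20077, ln C = (7.5838·15.1026 − 4.6540·22.3451)/8.6759 = 1.21507.

k = 2.2008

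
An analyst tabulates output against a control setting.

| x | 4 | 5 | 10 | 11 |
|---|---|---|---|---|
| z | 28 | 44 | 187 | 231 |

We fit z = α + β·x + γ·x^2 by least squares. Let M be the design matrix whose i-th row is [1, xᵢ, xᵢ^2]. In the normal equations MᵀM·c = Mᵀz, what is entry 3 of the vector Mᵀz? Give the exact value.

Entry 3 ↔ basis x^2, so (Mᵀz)_{3} = Σᵢ (x^2)·zᵢ = (16)·(28) + (25)·(44) + (100)·(187) + (121)·(231) = 48199.

48199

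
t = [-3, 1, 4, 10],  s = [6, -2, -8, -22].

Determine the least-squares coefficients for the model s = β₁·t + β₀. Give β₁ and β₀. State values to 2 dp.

β₁ = -2.16, β₀ = -0.03

Compute the Gram sums: Σt·t = 126, Σt = 12, Σ1 = 4.
Right-hand side: Σt·s = -272, Σs = -26.
XᵀX·[β₁, β₀]ᵀ = Xᵀs becomes [[126, 12]; [12, 4]]·[β₁, β₀]ᵀ = [-272, -26]ᵀ.
Δ = 126·4 − 12² = 360.
β₁ = ((-272)·4 − 12·(-26))/360 = -97/45; β₀ = (126·(-26) − 12·(-272))/360 = -1/30.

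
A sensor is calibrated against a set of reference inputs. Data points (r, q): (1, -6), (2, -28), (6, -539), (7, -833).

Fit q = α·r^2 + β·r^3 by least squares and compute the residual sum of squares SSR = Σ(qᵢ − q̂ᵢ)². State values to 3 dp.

The normal equations are: 3714·α + 24616·β = -60339;  24616·α + 164370·β = -402373.
Δ = 3714·164370 − 24616² = 4522724.
α = ((-60339)·164370 − 24616·(-402373))/4522724 = -6553831/2261362; β = (3714·(-402373) − 24616·(-60339))/4522724 = -4554249/2261362.
Residuals: -1230046/1130681, -334410/1130681, 390791/1130681, -234710/1130681; SSR = 1620837/1130681.

SSR = 1.434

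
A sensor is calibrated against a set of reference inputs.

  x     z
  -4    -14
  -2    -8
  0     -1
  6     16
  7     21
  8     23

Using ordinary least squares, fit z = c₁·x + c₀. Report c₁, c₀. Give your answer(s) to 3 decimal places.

Entries of AᵀA: Σx·x = 169, Σx = 15, Σ1 = 6.
And Σx·z = 499, Σz = 37.
So AᵀA·[c₁, c₀]ᵀ = Aᵀz: [[169, 15]; [15, 6]]·[c₁, c₀]ᵀ = [499, 37]ᵀ.
Δ = 169·6 − 15² = 789.
c₁ = (499·6 − 15·37)/789 = 813/263; c₀ = (169·37 − 15·499)/789 = -1232/789.

c₁ = 3.091, c₀ = -1.561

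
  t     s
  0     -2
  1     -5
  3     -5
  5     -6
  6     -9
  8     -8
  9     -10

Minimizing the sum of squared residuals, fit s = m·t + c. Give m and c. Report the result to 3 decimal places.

Sums needed: Σt·t = 216, Σt = 32, Σ1 = 7.
And Σt·s = -258, Σs = -45.
Δ = 216·7 − 32² = 488.
m = ((-258)·7 − 32·(-45))/488 = -3/4; c = (216·(-45) − 32·(-258))/488 = -3.

m = -0.750, c = -3.000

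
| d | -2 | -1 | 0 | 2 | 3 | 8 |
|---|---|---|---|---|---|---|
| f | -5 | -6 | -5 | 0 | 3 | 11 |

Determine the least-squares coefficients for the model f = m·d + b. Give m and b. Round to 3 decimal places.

Forming XᵀX = [[82, 10]; [10, 6]] and Xᵀf = [113, -2]ᵀ gives XᵀX·[m, b]ᵀ = Xᵀf.
Δ = 82·6 − 10² = 392.
m = (113·6 − 10·(-2))/392 = 349/196; b = (82·(-2) − 10·113)/392 = -647/196.

m = 1.781, b = -3.301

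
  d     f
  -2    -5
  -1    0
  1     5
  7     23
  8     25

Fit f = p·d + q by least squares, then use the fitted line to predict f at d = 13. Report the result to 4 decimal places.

Forming AᵀA = [[119, 13]; [13, 5]] and Aᵀf = [376, 48]ᵀ gives AᵀA·[p, q]ᵀ = Aᵀf.
det = 119·5 − 13² = 426.
p = (376·5 − 13·48)/426 = 628/213; q = (119·48 − 13·376)/426 = 412/213.
At d = 13: f̂ = (628/213)·(13) + (412/213)·(1) = 8576/213.

f̂ = 40.2629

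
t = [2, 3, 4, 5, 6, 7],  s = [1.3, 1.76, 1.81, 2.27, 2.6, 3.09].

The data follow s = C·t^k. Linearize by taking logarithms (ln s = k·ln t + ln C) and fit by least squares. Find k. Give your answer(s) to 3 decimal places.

Taking logs, ln s = k·ln t + ln C, so regress ln s on ln t.
Sums: Σln t = 8.5252, Σ(ln t)² = 13.1965, Σln s = 4.3245, Σln t·ln s = 6.8522.
Normal system: [[13.1965, 8.5252]; [8.5252, 6]]·[k, ln C]ᵀ = [6.8522, 4.3245]ᵀ.
Solving (det = 6.5005): k = 0.65324, ln C = -0.20742.

k = 0.653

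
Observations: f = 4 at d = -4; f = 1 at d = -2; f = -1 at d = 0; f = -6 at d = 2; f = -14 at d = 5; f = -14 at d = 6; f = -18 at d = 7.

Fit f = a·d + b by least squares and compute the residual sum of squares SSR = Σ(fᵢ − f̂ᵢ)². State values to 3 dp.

The normal system XᵀX·[a, b]ᵀ = Xᵀf is [[134, 14]; [14, 7]]·[a, b]ᵀ = [-310, -48]ᵀ.
Δ = 134·7 − 14² = 742.
a = ((-310)·7 − 14·(-48))/742 = -107/53; b = (134·(-48) − 14·(-310))/742 = -1046/371.
Residuals: -466/371, -81/371, 675/371, 6/7, -403/371, 346/371, -389/371; SSR = 3272/371.

SSR = 8.819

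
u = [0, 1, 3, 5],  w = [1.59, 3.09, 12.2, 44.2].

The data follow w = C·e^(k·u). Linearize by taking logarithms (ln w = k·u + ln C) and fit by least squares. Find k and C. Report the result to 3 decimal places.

k = 0.667, C = 1.599

With ln wᵢ as the transformed response and uᵢ as the regressor:
Σu = 9.0000, Σ(u)² = 35.0000, Σln w = 7.8821, Σu·ln w = 27.5761.
Normal system: [[35.0000, 9.0000]; [9.0000, 4]]·[k, ln C]ᵀ = [27.5761, 7.8821]ᵀ.
Δ = 35.0000·4 − (9.0000)² = 59.0000; k = (27.5761·4 − 9.0000·7.8821)/59.0000 = 0.66722, ln C = (35.0000·7.8821 − 9.0000·27.5761)/59.0000 = 0.46928, so C = exp(0.46928) = 1.59884.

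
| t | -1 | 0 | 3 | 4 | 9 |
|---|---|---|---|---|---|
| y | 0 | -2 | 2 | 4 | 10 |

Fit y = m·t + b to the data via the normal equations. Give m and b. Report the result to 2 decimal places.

m = 1.13, b = -0.59

Sums needed: Σt·t = 107, Σt = 15, Σ1 = 5.
Moment sums: Σt·y = 112, Σy = 14.
So MᵀM·[m, b]ᵀ = Mᵀy: [[107, 15]; [15, 5]]·[m, b]ᵀ = [112, 14]ᵀ.
Δ = 107·5 − 15² = 310.
m = (112·5 − 15·14)/310 = 35/31; b = (107·14 − 15·112)/310 = -91/155.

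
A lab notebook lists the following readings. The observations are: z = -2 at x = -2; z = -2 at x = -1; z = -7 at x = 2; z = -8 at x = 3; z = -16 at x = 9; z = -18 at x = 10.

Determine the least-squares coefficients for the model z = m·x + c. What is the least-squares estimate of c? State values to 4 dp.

c = -4.0784

Setting ∂/∂m … = 0 gives: 199·m + 21·c = -356;  21·m + 6·c = -53.
(Σx·x = 199, Σx = 21, Σ1 = 6, Σx·z = -356, Σz = -53.)
Δ = 199·6 − 21² = 753.
m = ((-356)·6 − 21·(-53))/753 = -341/251; c = (199·(-53) − 21·(-356))/753 = -3071/753.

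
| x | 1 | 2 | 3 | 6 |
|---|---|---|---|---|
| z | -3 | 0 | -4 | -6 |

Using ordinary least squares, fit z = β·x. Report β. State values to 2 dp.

Setting ∂/∂β … = 0 gives: 50·β = -51.
(Σx·x = 50, Σx·z = -51.)
β = (-51)/50 = -1.02.

β = -1.02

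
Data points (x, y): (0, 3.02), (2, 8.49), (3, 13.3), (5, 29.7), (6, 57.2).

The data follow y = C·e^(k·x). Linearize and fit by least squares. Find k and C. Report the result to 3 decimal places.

Linearized form: ln y = k·x + ln C. From the 5 transformed points,
Σx = 16.0000, Σ(x)² = 74.0000, Σln y = 13.2696, Σx·ln y = 53.2761.
Equations: 74.0000·k + 16.0000·ln C = 53.2761;  16.0000·k + 5·ln C = 13.2696.
Δ = 74.0000·5 − (16.0000)² = 114.0000; k = (53.2761·5 − 16.0000·13.2696)/114.0000 = 0.47427, ln C = (74.0000·13.2696 − 16.0000·53.2761)/114.0000 = 1.13626, so C = exp(1.13626) = 3.11508.

k = 0.474, C = 3.115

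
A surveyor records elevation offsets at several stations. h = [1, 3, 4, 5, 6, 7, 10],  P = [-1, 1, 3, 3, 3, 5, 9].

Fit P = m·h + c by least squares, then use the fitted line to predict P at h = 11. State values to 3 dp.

P̂ = 9.472

MᵀM·[m, c]ᵀ = MᵀP reads: 236·m + 36·c = 172;  36·m + 7·c = 23.
Eliminating c: 7·(row 1) − 36·(row 2) gives 356·m = 7·172 − 36·23 = 376, so m = 94/89.
Then c = (23 − 36·(94/89))/7 = -191/89.
At h = 11: P̂ = (94/89)·(11) + (-191/89)·(1) = 843/89.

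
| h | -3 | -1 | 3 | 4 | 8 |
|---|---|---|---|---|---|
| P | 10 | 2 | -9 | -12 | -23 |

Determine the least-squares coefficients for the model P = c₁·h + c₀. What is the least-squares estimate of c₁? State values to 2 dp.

c₁ = -2.95

Normal-equation sums: Σh·h = 99, Σh = 11, Σ1 = 5.
For XᵀP: Σh·P = -291, ΣP = -32.
So XᵀX·[c₁, c₀]ᵀ = XᵀP: [[99, 11]; [11, 5]]·[c₁, c₀]ᵀ = [-291, -32]ᵀ.
Δ = 99·5 − 11² = 374.
c₁ = ((-291)·5 − 11·(-32))/374 = -1103/374; c₀ = (99·(-32) − 11·(-291))/374 = 3/34.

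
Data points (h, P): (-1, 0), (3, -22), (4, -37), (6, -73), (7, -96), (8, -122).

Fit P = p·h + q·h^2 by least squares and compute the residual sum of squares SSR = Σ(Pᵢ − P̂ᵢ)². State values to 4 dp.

Entries of MᵀM: Σh·h = 175, Σh·h^2 = 1161, Σh^2·h^2 = 8131.
Right-hand side: Σh·P = -2300, Σh^2·P = -15930.
Δ = 175·8131 − 1161² = 75004.
p = ((-2300)·8131 − 1161·(-15930))/75004 = -103285/37502; q = (175·(-15930) − 1161·(-2300))/75004 = -58725/37502.
Residuals: -22280/18751, 6668/18751, -17417/18751, -1918/18751, 164/18751, 4718/18751; SSR = 46407/18751.

SSR = 2.4749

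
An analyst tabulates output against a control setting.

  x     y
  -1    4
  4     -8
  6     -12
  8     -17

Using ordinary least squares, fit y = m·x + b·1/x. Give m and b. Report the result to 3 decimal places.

MᵀM·[m, b]ᵀ = Mᵀy reads: 117·m + 4·b = -244;  4·m + (637/576)·b = -81/8.
(Σx·x = 117, Σx·1/x = 4, Σ1/x·1/x = 637/576, Σx·y = -244, Σ1/x·y = -81/8.)
Eliminating b: (637/576)·(row 1) − 4·(row 2) gives (7257/64)·m = (637/576)·(-244) − 4·(-81/8) = -33025/144, so m = -132100/65313.
Then b = ((-81/8) − 4·(-132100/65313))/(637/576) = -13352/7257.

m = -2.023, b = -1.840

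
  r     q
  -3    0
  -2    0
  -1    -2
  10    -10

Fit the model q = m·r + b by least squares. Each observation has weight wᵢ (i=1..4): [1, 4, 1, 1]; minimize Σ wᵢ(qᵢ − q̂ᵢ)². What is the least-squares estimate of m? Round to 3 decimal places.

m = -0.809

MᵀWM·[m, b]ᵀ = MᵀWq reads: 126·m + (-2)·b = -98;  (-2)·m + 7·b = -12.
det = 126·7 − (-2)² = 878.
m = ((-98)·7 − (-2)·(-12))/878 = -355/439; b = (126·(-12) − (-2)·(-98))/878 = -854/439.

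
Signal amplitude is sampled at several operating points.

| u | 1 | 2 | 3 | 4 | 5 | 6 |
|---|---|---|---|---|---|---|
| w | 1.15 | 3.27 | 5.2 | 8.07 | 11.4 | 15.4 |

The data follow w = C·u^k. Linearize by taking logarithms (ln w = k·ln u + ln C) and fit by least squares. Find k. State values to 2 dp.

Let Y = ln w. Fitting Y = k·ln u + ln C by least squares:
Σln u = 6.5793, Σ(ln u)² = 9.4099, Σln w = 10.2293, Σln u·ln w = 14.3433.
Normal system: [[9.4099, 6.5793]; [6.5793, 6]]·[k, ln C]ᵀ = [14.3433, 10.2293]ᵀ.
Δ = 9.4099·6 − (6.5793)² = 13.1729; k = (14.3433·6 − 6.5793·10.2293)/13.1729 = 1.42403, ln C = (9.4099·10.2293 − 6.5793·14.3433)/13.1729 = 0.14338.

k = 1.42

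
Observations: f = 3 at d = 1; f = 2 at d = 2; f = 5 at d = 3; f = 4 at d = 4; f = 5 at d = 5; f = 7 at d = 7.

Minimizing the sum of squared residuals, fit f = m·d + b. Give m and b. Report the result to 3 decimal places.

m = 0.714, b = 1.714

Setting ∂/∂m … = 0 gives: 104·m + 22·b = 112;  22·m + 6·b = 26.
Δ = 104·6 − 22² = 140.
m = (112·6 − 22·26)/140 = 5/7; b = (104·26 − 22·112)/140 = 12/7.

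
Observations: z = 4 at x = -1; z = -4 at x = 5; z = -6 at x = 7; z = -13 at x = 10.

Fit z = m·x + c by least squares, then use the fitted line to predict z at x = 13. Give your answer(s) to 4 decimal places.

AᵀA·[m, c]ᵀ = Aᵀz reads: 175·m + 21·c = -196;  21·m + 4·c = -19.
(Σx·x = 175, Σx = 21, Σ1 = 4, Σx·z = -196, Σz = -19.)
Eliminating c: 4·(row 1) − 21·(row 2) gives 259·m = 4·(-196) − 21·(-19) = -385, so m = -55/37.
Then c = ((-19) − 21·(-55/37))/4 = 113/37.
At x = 13: ẑ = (-55/37)·(13) + (113/37)·(1) = -602/37.

ẑ = -16.2703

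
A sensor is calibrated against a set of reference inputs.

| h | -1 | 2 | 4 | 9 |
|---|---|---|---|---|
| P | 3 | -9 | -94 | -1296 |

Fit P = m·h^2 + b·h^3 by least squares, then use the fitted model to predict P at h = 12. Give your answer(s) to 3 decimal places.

P̂ = -3175.114

The normal system AᵀA·[m, b]ᵀ = AᵀP is [[6834, 60104]; [60104, 535602]]·[m, b]ᵀ = [-106513, -950875]ᵀ.
det = 6834·535602 − 60104² = 47813252.
m = ((-106513)·535602 − 60104·(-950875))/47813252 = 51407587/23906626; b = (6834·(-950875) − 60104·(-106513))/47813252 = -48211199/23906626.
At h = 12: P̂ = (51407587/23906626)·(144) + (-48211199/23906626)·(1728) = -37953129672/11953313.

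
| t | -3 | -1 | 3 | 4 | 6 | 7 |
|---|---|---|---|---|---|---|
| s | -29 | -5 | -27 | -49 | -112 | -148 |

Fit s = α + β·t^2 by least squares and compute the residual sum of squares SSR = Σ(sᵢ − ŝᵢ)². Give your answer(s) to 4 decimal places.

SSR = 8.8432

Forming MᵀM = [[6, 120]; [120, 4116]] and Mᵀs = [-370, -12577]ᵀ gives MᵀM·[α, β]ᵀ = Mᵀs.
det = 6·4116 − 120² = 10296.
α = ((-370)·4116 − 120·(-12577))/10296 = -190/143; β = (6·(-12577) − 120·(-370))/10296 = -5177/1716.
Residuals: -27/52, -1123/1716, 77/52, 257/429, -295/143, 1985/1716; SSR = 15175/1716.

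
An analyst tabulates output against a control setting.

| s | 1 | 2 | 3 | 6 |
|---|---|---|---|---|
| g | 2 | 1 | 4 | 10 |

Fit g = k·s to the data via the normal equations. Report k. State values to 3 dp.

k = 1.520

The normal system MᵀM·[k]ᵀ = Mᵀg is [[50]]·[k]ᵀ = [76]ᵀ.
k = 76/50 = 1.52.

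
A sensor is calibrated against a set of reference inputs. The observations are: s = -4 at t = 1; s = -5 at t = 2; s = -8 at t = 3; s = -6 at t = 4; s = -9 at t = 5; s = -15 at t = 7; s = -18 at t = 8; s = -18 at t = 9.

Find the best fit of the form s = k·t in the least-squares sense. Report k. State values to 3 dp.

Forming MᵀM = [[249]] and Mᵀs = [-518]ᵀ gives MᵀM·[k]ᵀ = Mᵀs.
Hence k = -518 / 249 ≈ -2.08032.

k = -2.080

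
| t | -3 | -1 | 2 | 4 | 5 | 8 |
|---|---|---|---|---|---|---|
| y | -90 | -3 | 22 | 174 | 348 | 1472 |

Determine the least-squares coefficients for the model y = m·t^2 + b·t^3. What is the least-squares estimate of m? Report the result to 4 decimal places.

m = -1.0838

The normal system XᵀX·[m, b]ᵀ = Xᵀy is [[5075, 36705]; [36705, 282659]]·[m, b]ᵀ = [104967, 810909]ᵀ.
Determinant 5075·282659 − 36705² = 87237400.
m = (104967·282659 − 36705·810909)/87237400 = -11818449/10904675; b = (5075·810909 − 36705·104967)/87237400 = 6563736/2180935.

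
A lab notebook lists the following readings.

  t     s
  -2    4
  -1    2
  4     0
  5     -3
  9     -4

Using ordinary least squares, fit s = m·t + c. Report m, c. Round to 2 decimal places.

Normal-equation sums: Σt·t = 127, Σt = 15, Σ1 = 5.
And Σt·s = -61, Σs = -1.
So AᵀA·[m, c]ᵀ = Aᵀs: [[127, 15]; [15, 5]]·[m, c]ᵀ = [-61, -1]ᵀ.
Eliminating c: 5·(row 1) − 15·(row 2) gives 410·m = 5·(-61) − 15·(-1) = -290, so m = -29/41.
Then c = ((-1) − 15·(-29/41))/5 = 394/205.

m = -0.71, c = 1.92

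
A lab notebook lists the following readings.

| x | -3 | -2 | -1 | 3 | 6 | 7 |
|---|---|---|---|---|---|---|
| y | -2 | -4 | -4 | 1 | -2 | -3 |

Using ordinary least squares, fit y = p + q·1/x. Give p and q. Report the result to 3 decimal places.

From the data, Σ1 = 6, Σ1/x = -25/21, Σ1/x·1/x = 149/98.
For Aᵀy: Σy = -14, Σ1/x·y = 131/21.
Normal equations: [[6, -25/21]; [-25/21, 149/98]]·[p, q]ᵀ = [-14, 131/21]ᵀ.
Δ = 6·(149/98) − (-25/21)² = 3398/441.
p = ((-14)·(149/98) − (-25/21)·(131/21))/(3398/441) = -3056/1699; q = (6·(131/21) − (-25/21)·(-14))/(3398/441) = 4578/1699.

p = -1.799, q = 2.695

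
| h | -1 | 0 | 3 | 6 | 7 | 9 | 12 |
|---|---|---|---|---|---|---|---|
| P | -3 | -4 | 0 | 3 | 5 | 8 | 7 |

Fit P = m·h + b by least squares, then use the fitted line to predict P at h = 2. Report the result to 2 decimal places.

Normal-equation sums: Σh·h = 320, Σh = 36, Σ1 = 7.
For MᵀP: Σh·P = 212, ΣP = 16.
So MᵀM·[m, b]ᵀ = MᵀP: [[320, 36]; [36, 7]]·[m, b]ᵀ = [212, 16]ᵀ.
Determinant 320·7 − 36² = 944.
m = (212·7 − 36·16)/944 = 227/236; b = (320·16 − 36·212)/944 = -157/59.
At h = 2: P̂ = (227/236)·(2) + (-157/59)·(1) = -87/118.

P̂ = -0.74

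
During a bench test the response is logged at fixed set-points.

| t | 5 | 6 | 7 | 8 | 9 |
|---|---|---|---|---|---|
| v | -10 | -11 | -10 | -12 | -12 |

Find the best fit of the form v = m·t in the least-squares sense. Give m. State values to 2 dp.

Entries of XᵀX: Σt·t = 255.
For Xᵀv: Σt·v = -390.
Hence m = -390 / 255 ≈ -1.52941.

m = -1.53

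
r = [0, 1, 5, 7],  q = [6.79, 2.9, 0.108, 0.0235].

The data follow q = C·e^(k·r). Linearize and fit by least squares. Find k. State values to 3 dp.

With ln qᵢ as the transformed response and rᵢ as the regressor:
XᵀX = [[75.0000, 13.0000]; [13.0000, 4]], rhs = [-36.3187, -2.9962]ᵀ  (here Σr = 13.0000, Σ(r)² = 75.0000, Σln q = -2.9962, Σr·ln q = -36.3187).
Δ = 75.0000·4 − (13.0000)² = 131.0000; k = (-36.3187·4 − 13.0000·-2.9962)/131.0000 = -0.81163, ln C = (75.0000·-2.9962 − 13.0000·-36.3187)/131.0000 = 1.88875.

k = -0.812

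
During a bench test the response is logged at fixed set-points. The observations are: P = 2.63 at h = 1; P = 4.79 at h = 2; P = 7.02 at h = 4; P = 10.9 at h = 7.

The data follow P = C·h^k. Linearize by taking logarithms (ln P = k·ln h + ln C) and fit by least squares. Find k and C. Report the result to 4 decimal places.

Taking logs, ln P = k·ln h + ln C, so regress ln P on ln h.
Over the data: Σln h = 4.0254, Σ(ln h)² = 6.1888, Σln P = 6.8710, Σln h·ln P = 8.4357.
Normal system: [[6.1888, 4.0254]; [4.0254, 4]]·[k, ln C]ᵀ = [8.4357, 6.8710]ᵀ.
Solving (det = 8.5519): k = 0.71148, ln C = 1.00177, so C = exp(1.00177) = 2.72309.

k = 0.7115, C = 2.7231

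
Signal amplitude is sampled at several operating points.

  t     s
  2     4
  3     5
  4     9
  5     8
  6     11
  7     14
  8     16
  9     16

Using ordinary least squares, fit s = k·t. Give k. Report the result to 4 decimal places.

k = 1.8838

MᵀM·[k]ᵀ = Mᵀs reads: 284·k = 535.
(Σt·t = 284, Σt·s = 535.)
Hence k = 535 / 284 ≈ 1.8838.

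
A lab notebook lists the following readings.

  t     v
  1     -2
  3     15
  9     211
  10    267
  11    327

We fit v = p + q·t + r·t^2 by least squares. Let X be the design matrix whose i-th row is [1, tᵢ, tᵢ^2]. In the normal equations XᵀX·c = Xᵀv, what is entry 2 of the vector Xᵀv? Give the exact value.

8209

Entry 2 ↔ basis t, so (Xᵀv)_{2} = Σᵢ (t)·vᵢ = (1)·(-2) + (3)·(15) + (9)·(211) + (10)·(267) + (11)·(327) = 8209.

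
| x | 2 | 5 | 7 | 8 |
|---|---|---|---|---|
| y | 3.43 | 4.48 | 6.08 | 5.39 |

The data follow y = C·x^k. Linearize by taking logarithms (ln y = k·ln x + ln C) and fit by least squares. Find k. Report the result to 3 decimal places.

k = 0.376

With ln yᵢ as the transformed response and ln xᵢ as the regressor:
Σln x = 6.3279, Σ(ln x)² = 11.1814, Σln y = 6.2217, Σln x·ln y = 10.2832.
Equations: 11.1814·k + 6.3279·ln C = 10.2832;  6.3279·k + 4·ln C = 6.2217.
Solving (det = 4.6828): k = 0.37628, ln C = 0.96017.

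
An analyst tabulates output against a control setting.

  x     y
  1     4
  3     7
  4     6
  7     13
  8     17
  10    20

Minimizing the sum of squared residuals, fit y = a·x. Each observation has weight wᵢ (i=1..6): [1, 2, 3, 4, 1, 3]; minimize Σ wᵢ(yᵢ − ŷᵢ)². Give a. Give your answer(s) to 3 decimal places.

Forming AᵀWA = [[627]] and AᵀWy = [1218]ᵀ gives AᵀWA·[a]ᵀ = AᵀWy.
a = 1218/627 = 1.94258.

a = 1.943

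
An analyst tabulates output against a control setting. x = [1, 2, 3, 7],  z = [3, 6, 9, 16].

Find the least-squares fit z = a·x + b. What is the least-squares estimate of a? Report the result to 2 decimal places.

Normal-equation sums: Σx·x = 63, Σx = 13, Σ1 = 4.
Right-hand side: Σx·z = 154, Σz = 34.
Eliminating b: 4·(row 1) − 13·(row 2) gives 83·a = 4·154 − 13·34 = 174, so a = 174/83.
Then b = (34 − 13·(174/83))/4 = 140/83.

a = 2.10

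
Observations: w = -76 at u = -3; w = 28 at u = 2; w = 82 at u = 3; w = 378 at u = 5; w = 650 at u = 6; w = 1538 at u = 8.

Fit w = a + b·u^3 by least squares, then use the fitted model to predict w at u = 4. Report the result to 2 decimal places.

From the data, Σ1 = 6, Σu^3 = 861, Σu^3·u^3 = 325947.
Moment sums: Σw = 2600, Σu^3·w = 979596.
Eliminating b: 325947·(row 1) − 861·(row 2) gives 1214361·a = 325947·2600 − 861·979596 = 4030044, so a = 1343348/404787.
Then b = (979596 − 861·(1343348/404787))/325947 = 1212992/404787.
At u = 4: ŵ = (1343348/404787)·(1) + (1212992/404787)·(64) = 78974836/404787.

ŵ = 195.10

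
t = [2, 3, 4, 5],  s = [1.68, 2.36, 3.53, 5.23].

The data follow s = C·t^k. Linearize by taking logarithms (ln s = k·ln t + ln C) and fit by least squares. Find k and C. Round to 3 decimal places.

k = 1.226, C = 0.674

With ln sᵢ as the transformed response and ln tᵢ as the regressor:
XᵀX = [[6.1995, 4.7875]; [4.7875, 4]], rhs = [5.7141, 4.2932]ᵀ  (here Σln t = 4.7875, Σ(ln t)² = 6.1995, Σln s = 4.2932, Σln t·ln s = 5.7141).
Solving (det = 1.8779): k = 1.22638, ln C = -0.39453, so C = exp(-0.39453) = 0.67400.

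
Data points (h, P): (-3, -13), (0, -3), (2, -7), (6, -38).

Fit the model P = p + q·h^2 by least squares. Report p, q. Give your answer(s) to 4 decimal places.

p = -3.4172, q = -0.9659

From the data, Σ1 = 4, Σh^2 = 49, Σh^2·h^2 = 1393.
And ΣP = -61, Σh^2·P = -1513.
Determinant 4·1393 − 49² = 3171.
p = ((-61)·1393 − 49·(-1513))/3171 = -516/151; q = (4·(-1513) − 49·(-61))/3171 = -1021/1057.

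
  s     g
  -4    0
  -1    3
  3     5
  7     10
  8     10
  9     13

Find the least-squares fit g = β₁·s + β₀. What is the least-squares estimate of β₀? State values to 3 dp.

Sums needed: Σs·s = 220, Σs = 22, Σ1 = 6.
Moment sums: Σs·g = 279, Σg = 41.
XᵀX·[β₁, β₀]ᵀ = Xᵀg becomes [[220, 22]; [22, 6]]·[β₁, β₀]ᵀ = [279, 41]ᵀ.
Δ = 220·6 − 22² = 836.
β₁ = (279·6 − 22·41)/836 = 193/209; β₀ = (220·41 − 22·279)/836 = 131/38.

β₀ = 3.447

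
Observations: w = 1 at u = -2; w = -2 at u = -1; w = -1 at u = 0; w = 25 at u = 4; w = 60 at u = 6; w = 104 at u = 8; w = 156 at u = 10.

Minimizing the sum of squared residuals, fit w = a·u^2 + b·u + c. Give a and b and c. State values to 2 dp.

a = 1.44, b = 1.49, c = -1.78

The normal system MᵀM·[a, b, c]ᵀ = Mᵀw is [[15665, 1783, 221]; [1783, 221, 25]; [221, 25, 7]]·[a, b, c]ᵀ = [24818, 2852, 343]ᵀ.
Solving the 3×3 system (Gaussian elimination) gives a = 16127/11202, b = 16703/11202, c = -3318/1867.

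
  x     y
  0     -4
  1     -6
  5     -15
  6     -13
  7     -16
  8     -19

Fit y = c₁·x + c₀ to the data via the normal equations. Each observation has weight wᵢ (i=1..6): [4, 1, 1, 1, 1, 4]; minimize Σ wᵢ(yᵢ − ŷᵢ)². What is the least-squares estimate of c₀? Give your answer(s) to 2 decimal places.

Forming AᵀWA = [[367, 51]; [51, 12]] and AᵀWy = [-879, -142]ᵀ gives AᵀWA·[c₁, c₀]ᵀ = AᵀWy.
det = 367·12 − 51² = 1803.
c₁ = ((-879)·12 − 51·(-142))/1803 = -1102/601; c₀ = (367·(-142) − 51·(-879))/1803 = -7285/1803.

c₀ = -4.04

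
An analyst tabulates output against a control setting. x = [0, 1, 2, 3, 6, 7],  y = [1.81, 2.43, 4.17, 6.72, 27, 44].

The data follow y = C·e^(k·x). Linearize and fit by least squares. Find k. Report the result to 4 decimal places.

k = 0.4650

Taking logs, ln y = k·x + ln C, so regress ln y on x.
Σx = 19.0000, Σ(x)² = 99.0000, Σln y = 11.8942, Σx·ln y = 55.7233.
Equations: 99.0000·k + 19.0000·ln C = 55.7233;  19.0000·k + 6·ln C = 11.8942.
Slope k = (n·Σx·ln y − Σx·Σln y)/(n·Σ(x)² − (Σx)²) = (6·55.7233 − 19.0000·11.8942)/233.0000 = 0.46502; ln C = (Σln y − k·Σx)/n = 0.50982.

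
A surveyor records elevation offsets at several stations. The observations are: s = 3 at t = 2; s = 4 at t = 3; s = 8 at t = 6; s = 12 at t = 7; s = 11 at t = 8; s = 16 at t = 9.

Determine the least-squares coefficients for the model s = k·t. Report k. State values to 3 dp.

k = 1.572

Sums needed: Σt·t = 243.
And Σt·s = 382.
Normal equations: [[243]]·[k]ᵀ = [382]ᵀ.
Hence k = 382 / 243 ≈ 1.57202.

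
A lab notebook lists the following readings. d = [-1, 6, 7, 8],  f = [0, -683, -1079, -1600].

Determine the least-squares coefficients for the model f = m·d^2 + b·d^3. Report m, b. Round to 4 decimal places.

m = -0.9778, b = -3.0033

The normal system AᵀA·[m, b]ᵀ = Aᵀf is [[7794, 57350]; [57350, 426450]]·[m, b]ᵀ = [-179859, -1336825]ᵀ.
Eliminating b: 426450·(row 1) − 57350·(row 2) gives 34728800·m = 426450·(-179859) − 57350·(-1336825) = -33956800, so m = -42446/43411.
Then b = ((-1336825) − 57350·(-42446/43411))/426450 = -260751/86822.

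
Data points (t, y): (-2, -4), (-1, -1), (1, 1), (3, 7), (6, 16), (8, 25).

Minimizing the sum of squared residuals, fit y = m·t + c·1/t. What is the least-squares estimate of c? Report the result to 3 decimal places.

c = -2.360

Sums needed: Σt·t = 115, Σt·1/t = 6, Σ1/t·1/t = 1385/576.
Moment sums: Σt·y = 327, Σ1/t·y = 97/8.
AᵀA·[m, c]ᵀ = Aᵀy becomes [[115, 6]; [6, 1385/576]]·[m, c]ᵀ = [327, 97/8]ᵀ.
Δ = 115·(1385/576) − 6² = 138539/576.
m = (327·(1385/576) − 6·(97/8))/(138539/576) = 410991/138539; c = (115·(97/8) − 6·327)/(138539/576) = -326952/138539.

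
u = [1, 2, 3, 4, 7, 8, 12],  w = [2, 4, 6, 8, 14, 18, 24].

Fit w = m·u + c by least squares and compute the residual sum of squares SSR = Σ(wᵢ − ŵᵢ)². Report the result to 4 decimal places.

From the data, Σu·u = 287, Σu = 37, Σ1 = 7.
Moment sums: Σu·w = 590, Σw = 76.
Normal equations: [[287, 37]; [37, 7]]·[m, c]ᵀ = [590, 76]ᵀ.
det = 287·7 − 37² = 640.
m = (590·7 − 37·76)/640 = 659/320; c = (287·76 − 37·590)/640 = -9/320.
Residuals: -1/32, -29/320, -3/20, -67/320, -31/80, 497/320, -219/320; SSR = 497/160.

SSR = 3.1063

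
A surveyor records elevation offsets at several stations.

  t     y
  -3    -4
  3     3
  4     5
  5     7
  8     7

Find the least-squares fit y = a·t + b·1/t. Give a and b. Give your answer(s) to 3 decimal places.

From the data, Σt·t = 123, Σt·1/t = 5, Σ1/t·1/t = 4901/14400.
And Σt·y = 132, Σ1/t·y = 703/120.
XᵀX·[a, b]ᵀ = Xᵀy becomes [[123, 5]; [5, 4901/14400]]·[a, b]ᵀ = [132, 703/120]ᵀ.
Δ = 123·(4901/14400) − 5² = 80941/4800.
a = (132·(4901/14400) − 5·(703/120))/(80941/4800) = 75044/80941; b = (123·(703/120) − 5·132)/(80941/4800) = 290760/80941.

a = 0.927, b = 3.592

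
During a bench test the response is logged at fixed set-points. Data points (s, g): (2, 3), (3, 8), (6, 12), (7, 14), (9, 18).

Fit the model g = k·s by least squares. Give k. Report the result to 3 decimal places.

Normal-equation sums: Σs·s = 179.
Right-hand side: Σs·g = 362.
So AᵀA·[k]ᵀ = Aᵀg: [[179]]·[k]ᵀ = [362]ᵀ.
k = 362/179 = 2.02235.

k = 2.022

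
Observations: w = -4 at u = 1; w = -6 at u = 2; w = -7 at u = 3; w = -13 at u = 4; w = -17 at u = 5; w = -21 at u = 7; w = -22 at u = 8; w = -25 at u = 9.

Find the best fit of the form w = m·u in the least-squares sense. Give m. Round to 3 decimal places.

With design matrix A, AᵀA = [[249]] and Aᵀw = [-722]ᵀ.
Hence m = -722 / 249 ≈ -2.8996.

m = -2.900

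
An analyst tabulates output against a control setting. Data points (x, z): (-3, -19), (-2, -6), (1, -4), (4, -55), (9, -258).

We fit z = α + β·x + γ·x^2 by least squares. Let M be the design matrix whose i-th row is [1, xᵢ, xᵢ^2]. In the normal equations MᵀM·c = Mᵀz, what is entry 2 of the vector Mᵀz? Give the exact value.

-2477

Entry 2 ↔ basis x, so (Mᵀz)_{2} = Σᵢ (x)·zᵢ = (-3)·(-19) + (-2)·(-6) + (1)·(-4) + (4)·(-55) + (9)·(-258) = -2477.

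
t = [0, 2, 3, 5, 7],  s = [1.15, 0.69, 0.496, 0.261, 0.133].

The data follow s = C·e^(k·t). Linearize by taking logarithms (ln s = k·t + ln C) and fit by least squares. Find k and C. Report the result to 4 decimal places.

Linearized form: ln s = k·t + ln C. From the 5 transformed points,
Over the data: Σt = 17.0000, Σ(t)² = 87.0000, Σln s = -4.2931, Σt·ln s = -23.6837.
Normal system: [[87.0000, 17.0000]; [17.0000, 5]]·[k, ln C]ᵀ = [-23.6837, -4.2931]ᵀ.
Δ = 87.0000·5 − (17.0000)² = 146.0000; k = (-23.6837·5 − 17.0000·-4.2931)/146.0000 = -0.31120, ln C = (87.0000·-4.2931 − 17.0000·-23.6837)/146.0000 = 0.19946, so C = exp(0.19946) = 1.22074.

k = -0.3112, C = 1.2207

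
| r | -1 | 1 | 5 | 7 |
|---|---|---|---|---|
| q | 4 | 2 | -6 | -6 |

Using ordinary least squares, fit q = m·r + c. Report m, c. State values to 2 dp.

With design matrix A, AᵀA = [[76, 12]; [12, 4]] and Aᵀq = [-74, -6]ᵀ.
Eliminating c: 4·(row 1) − 12·(row 2) gives 160·m = 4·(-74) − 12·(-6) = -224, so m = -7/5.
Then c = ((-6) − 12·(-7/5))/4 = 27/10.

m = -1.40, c = 2.70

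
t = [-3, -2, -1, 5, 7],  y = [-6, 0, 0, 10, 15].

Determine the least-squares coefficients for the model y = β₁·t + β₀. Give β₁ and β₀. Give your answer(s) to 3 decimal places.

AᵀA·[β₁, β₀]ᵀ = Aᵀy reads: 88·β₁ + 6·β₀ = 173;  6·β₁ + 5·β₀ = 19.
(Σt·t = 88, Σt = 6, Σ1 = 5, Σt·y = 173, Σy = 19.)
Determinant 88·5 − 6² = 404.
β₁ = (173·5 − 6·19)/404 = 751/404; β₀ = (88·19 − 6·173)/404 = 317/202.

β₁ = 1.859, β₀ = 1.569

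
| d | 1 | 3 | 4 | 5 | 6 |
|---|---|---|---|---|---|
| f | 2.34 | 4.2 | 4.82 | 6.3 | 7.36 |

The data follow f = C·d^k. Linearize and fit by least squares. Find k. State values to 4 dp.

k = 0.6186

Linearized form: ln f = k·ln d + ln C. From the 5 transformed points,
AᵀA = [[8.9295, 5.8861]; [5.8861, 5]], rhs = [10.2956, 7.6946]ᵀ  (here Σln d = 5.8861, Σ(ln d)² = 8.9295, Σln f = 7.6946, Σln d·ln f = 10.2956).
Δ = 8.9295·5 − (5.8861)² = 10.0010; k = (10.2956·5 − 5.8861·7.6946)/10.0010 = 0.61862, ln C = (8.9295·7.6946 − 5.8861·10.2956)/10.0010 = 0.81067.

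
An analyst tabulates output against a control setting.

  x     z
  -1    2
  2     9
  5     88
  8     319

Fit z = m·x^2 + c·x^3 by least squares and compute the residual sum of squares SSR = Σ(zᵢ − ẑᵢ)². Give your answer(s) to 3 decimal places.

Entries of MᵀM: Σx^2·x^2 = 4738, Σx^2·x^3 = 35924, Σx^3·x^3 = 277834.
Moment sums: Σx^2·z = 22654, Σx^3·z = 174398.
Eliminating c: 277834·(row 1) − 35924·(row 2) gives 25843716·m = 277834·22654 − 35924·174398 = 28977684, so m = 2414807/2153643.
Then c = (174398 − 35924·(2414807/2153643))/277834 = 1039619/2153643.
Residuals: 977366/717881, 468869/717881, -267322/717881, 59847/717881; SSR = 1741410/717881.

SSR = 2.426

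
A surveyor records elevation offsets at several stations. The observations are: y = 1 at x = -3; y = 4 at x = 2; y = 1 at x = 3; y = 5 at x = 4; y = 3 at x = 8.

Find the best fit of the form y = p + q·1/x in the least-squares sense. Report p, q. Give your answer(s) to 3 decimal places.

The normal equations are: 5·p + (7/8)·q = 14;  (7/8)·p + (317/576)·q = 29/8.
Δ = 5·(317/576) − (7/8)² = 143/72.
p = (14·(317/576) − (7/8)·(29/8))/(143/72) = 2611/1144; q = (5·(29/8) − (7/8)·14)/(143/72) = 423/143.

p = 2.282, q = 2.958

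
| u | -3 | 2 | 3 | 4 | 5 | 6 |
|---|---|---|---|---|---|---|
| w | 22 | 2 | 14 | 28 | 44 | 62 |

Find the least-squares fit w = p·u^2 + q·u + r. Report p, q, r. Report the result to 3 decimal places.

p = 2.024, q = -1.407, r = -0.745

Sums needed: Σu^2·u^2 = 2355, Σu^2·u = 413, Σu^2 = 99, Σu·u = 99, Σu = 17, Σ1 = 6.
And Σu^2·w = 4112, Σu·w = 684, Σw = 172.
XᵀX·[p, q, r]ᵀ = Xᵀw becomes [[2355, 413, 99]; [413, 99, 17]; [99, 17, 6]]·[p, q, r]ᵀ = [4112, 684, 172]ᵀ.
Row-reducing yields p = 11611/5736, q = -2691/1912, r = -1069/1434.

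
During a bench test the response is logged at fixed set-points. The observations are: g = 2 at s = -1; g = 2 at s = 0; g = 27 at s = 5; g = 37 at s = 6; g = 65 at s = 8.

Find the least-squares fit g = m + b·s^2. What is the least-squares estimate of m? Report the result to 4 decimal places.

m = 1.6252

Forming MᵀM = [[5, 126]; [126, 6018]] and Mᵀg = [133, 6169]ᵀ gives MᵀM·[m, b]ᵀ = Mᵀg.
Eliminating b: 6018·(row 1) − 126·(row 2) gives 14214·m = 6018·133 − 126·6169 = 23100, so m = 3850/2369.
Then b = (6169 − 126·(3850/2369))/6018 = 14087/14214.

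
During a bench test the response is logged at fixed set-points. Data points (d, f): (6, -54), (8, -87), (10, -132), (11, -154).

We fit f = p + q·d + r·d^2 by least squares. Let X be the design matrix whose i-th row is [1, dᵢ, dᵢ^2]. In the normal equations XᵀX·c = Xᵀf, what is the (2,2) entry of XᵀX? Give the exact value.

321

Row 2 ↔ basis d, column 2 ↔ basis d, so (XᵀX)_{2,2} = Σᵢ (d)·(d) = (6)·(6) + (8)·(8) + (10)·(10) + (11)·(11) = 321.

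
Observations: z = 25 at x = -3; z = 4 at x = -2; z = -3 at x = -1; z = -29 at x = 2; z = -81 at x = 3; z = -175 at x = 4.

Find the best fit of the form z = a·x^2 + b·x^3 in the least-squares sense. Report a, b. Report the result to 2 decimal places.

a = -3.11, b = -1.96

Compute the Gram sums: Σx^2·x^2 = 451, Σx^2·x^3 = 1023, Σx^3·x^3 = 5683.
Moment sums: Σx^2·z = -3407, Σx^3·z = -14323.
So MᵀM·[a, b]ᵀ = Mᵀz: [[451, 1023]; [1023, 5683]]·[a, b]ᵀ = [-3407, -14323]ᵀ.
det = 451·5683 − 1023² = 1516504.
a = ((-3407)·5683 − 1023·(-14323))/1516504 = -588694/189563; b = (451·(-14323) − 1023·(-3407))/1516504 = -33799/17233.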